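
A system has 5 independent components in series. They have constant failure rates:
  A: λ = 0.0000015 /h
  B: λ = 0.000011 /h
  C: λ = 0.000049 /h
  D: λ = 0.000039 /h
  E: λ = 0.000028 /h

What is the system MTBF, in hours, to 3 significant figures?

7780

Series of exponential components: λ_sys = Σ λ_i
λ_sys = 0.0000015 + 0.000011 + 0.000049 + 0.000039 + 0.000028 = 1.2850e-04 /h
MTBF = 1 / λ_sys = 7780 h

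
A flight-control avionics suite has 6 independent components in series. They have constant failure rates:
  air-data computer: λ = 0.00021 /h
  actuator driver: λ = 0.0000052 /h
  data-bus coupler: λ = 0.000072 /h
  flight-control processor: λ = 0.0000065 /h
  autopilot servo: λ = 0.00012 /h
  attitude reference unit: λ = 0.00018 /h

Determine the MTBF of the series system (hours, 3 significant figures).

Series of exponential components: λ_sys = Σ λ_i
λ_sys = 0.00021 + 0.0000052 + 0.000072 + 0.0000065 + 0.00012 + 0.00018 = 5.9370e-04 /h
MTBF = 1 / λ_sys = 1680 h

1680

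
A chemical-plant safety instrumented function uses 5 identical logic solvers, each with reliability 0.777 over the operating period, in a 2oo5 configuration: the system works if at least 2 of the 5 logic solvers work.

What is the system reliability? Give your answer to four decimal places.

R = Σ_{i=2}^{5} C(5,i) p^i (1−p)^{5−i} with p = 0.777
C(5,2)·0.777^2·0.223^3 = 0.066951
C(5,3)·0.777^3·0.223^2 = 0.233277
C(5,4)·0.777^4·0.223^1 = 0.406405
C(5,5)·0.777^5·0.223^0 = 0.283208
Sum = 0.9898

0.9898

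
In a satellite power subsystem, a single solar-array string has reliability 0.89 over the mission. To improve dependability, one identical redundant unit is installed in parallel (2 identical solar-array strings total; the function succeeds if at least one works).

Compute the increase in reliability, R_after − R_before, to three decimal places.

R_before = 0.89
R_after = 1 − (1 − 0.89)^2 = 0.988
ΔR = 0.988 − 0.89 = 0.098

0.098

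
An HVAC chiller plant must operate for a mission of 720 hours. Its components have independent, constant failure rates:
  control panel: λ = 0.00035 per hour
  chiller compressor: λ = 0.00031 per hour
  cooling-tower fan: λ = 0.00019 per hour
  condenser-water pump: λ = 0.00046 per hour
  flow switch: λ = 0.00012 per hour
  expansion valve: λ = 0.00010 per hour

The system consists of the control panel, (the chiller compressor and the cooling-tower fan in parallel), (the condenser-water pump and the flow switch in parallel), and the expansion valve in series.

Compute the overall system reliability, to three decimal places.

0.688

R(control panel) = exp(−0.00035 × 720) = 0.77724
R(chiller compressor) = exp(−0.00031 × 720) = 0.79995
R(cooling-tower fan) = exp(−0.00019 × 720) = 0.87214
R(condenser-water pump) = exp(−0.00046 × 720) = 0.71806
R(flow switch) = exp(−0.00012 × 720) = 0.91723
R(expansion valve) = exp(−0.00010 × 720) = 0.93053
Parallel (chiller compressor and cooling-tower fan): 1 − (1 − 0.79995)(1 − 0.87214) = 0.97442
Parallel (condenser-water pump and flow switch): 1 − (1 − 0.71806)(1 − 0.91723) = 0.97666
Series (control panel, [0.97442], [0.97666], and expansion valve): 0.77724 × 0.97442 × 0.97666 × 0.93053 = 0.688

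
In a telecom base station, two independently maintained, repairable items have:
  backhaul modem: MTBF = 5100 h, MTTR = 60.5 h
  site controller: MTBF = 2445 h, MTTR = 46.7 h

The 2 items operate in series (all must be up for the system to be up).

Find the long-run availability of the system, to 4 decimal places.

0.9698

A(backhaul modem) = MTBF/(MTBF+MTTR) = 5100/(5100+60.5) = 0.988276
A(site controller) = MTBF/(MTBF+MTTR) = 2445/(2445+46.7) = 0.981258
Series availability: 0.988276 × 0.981258 = 0.9698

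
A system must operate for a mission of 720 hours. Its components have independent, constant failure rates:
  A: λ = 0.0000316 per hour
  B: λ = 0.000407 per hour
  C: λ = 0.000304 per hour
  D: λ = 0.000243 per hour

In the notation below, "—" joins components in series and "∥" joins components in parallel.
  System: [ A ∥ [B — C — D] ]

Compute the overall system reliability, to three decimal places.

0.989

R(A) = exp(−0.0000316 × 720) = 0.97750
R(B) = exp(−0.000407 × 720) = 0.74599
R(C) = exp(−0.000304 × 720) = 0.80342
R(D) = exp(−0.000243 × 720) = 0.83949
Series (B, C, and D): 0.74599 × 0.80342 × 0.83949 = 0.50314
Parallel (A and [0.50314]): 1 − (1 − 0.97750)(1 − 0.50314) = 0.989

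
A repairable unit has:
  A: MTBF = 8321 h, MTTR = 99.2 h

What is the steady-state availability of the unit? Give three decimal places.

0.988

A(A) = MTBF/(MTBF+MTTR) = 8321/(8321+99.2) = 0.988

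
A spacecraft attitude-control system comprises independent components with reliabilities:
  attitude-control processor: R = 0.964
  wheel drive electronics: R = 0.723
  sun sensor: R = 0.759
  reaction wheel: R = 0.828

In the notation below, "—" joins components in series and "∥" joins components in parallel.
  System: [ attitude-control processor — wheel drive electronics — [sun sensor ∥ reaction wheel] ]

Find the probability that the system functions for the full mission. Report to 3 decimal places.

0.668

Parallel (sun sensor and reaction wheel): 1 − (1 − 0.75900)(1 − 0.82800) = 0.95855
Series (attitude-control processor, wheel drive electronics, and [0.95855]): 0.96400 × 0.72300 × 0.95855 = 0.668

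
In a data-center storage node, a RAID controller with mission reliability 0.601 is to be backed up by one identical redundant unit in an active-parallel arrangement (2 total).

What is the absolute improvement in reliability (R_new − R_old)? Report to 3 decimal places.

0.240

R_before = 0.601
R_after = 1 − (1 − 0.601)^2 = 0.841
ΔR = 0.841 − 0.601 = 0.240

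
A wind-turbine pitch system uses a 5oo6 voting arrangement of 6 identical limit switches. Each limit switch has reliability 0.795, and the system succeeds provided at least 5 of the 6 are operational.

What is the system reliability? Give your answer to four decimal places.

0.6431

R = Σ_{i=5}^{6} C(6,i) p^i (1−p)^{6−i} with p = 0.795
C(6,5)·0.795^5·0.205^1 = 0.390608
C(6,6)·0.795^6·0.205^0 = 0.252466
Sum = 0.6431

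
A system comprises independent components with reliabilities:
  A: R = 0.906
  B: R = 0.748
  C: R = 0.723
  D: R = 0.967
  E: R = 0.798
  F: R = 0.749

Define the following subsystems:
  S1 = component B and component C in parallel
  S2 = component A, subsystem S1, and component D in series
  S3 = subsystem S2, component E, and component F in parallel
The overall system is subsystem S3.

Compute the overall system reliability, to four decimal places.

0.9906

Parallel (B and C): 1 − (1 − 0.748000)(1 − 0.723000) = 0.930196
Series (A, [0.930196], and D): 0.906000 × 0.930196 × 0.967000 = 0.814947
Parallel ([0.814947], E, and F): 1 − (1 − 0.814947)(1 − 0.798000)(1 − 0.749000) = 0.9906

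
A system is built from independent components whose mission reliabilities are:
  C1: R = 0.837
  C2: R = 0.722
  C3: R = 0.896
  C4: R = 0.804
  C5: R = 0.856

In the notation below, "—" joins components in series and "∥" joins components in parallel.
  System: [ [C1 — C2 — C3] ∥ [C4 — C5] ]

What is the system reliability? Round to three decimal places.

0.857

Series (C1, C2, and C3): 0.83700 × 0.72200 × 0.89600 = 0.54147
Series (C4 and C5): 0.80400 × 0.85600 = 0.68822
Parallel ([0.54147] and [0.68822]): 1 − (1 − 0.54147)(1 − 0.68822) = 0.857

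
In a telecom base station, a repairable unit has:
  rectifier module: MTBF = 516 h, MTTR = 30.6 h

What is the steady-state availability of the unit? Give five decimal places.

A(rectifier module) = MTBF/(MTBF+MTTR) = 516/(516+30.6) = 0.94402

0.94402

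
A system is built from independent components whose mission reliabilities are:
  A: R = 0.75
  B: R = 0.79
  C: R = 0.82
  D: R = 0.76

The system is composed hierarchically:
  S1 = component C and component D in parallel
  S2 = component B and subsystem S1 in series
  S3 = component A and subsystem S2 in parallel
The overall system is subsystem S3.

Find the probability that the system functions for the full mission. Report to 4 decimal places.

0.9390

Parallel (C and D): 1 − (1 − 0.820000)(1 − 0.760000) = 0.956800
Series (B and [0.956800]): 0.790000 × 0.956800 = 0.755872
Parallel (A and [0.755872]): 1 − (1 − 0.750000)(1 − 0.755872) = 0.9390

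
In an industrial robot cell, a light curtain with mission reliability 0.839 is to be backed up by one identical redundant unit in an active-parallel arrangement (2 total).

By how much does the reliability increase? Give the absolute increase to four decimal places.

R_before = 0.839
R_after = 1 − (1 − 0.839)^2 = 0.9741
ΔR = 0.9741 − 0.839 = 0.1351

0.1351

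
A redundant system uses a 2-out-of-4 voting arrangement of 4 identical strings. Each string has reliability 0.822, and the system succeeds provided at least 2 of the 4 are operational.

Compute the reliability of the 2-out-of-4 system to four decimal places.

R = Σ_{i=2}^{4} C(4,i) p^i (1−p)^{4−i} with p = 0.822
C(4,2)·0.822^2·0.178^2 = 0.128450
C(4,3)·0.822^3·0.178^1 = 0.395454
C(4,4)·0.822^4·0.178^0 = 0.456549
Sum = 0.9805

0.9805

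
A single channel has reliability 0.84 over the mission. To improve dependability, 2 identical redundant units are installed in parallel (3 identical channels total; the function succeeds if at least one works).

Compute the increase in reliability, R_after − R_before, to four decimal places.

R_before = 0.84
R_after = 1 − (1 − 0.84)^3 = 0.9959
ΔR = 0.9959 − 0.84 = 0.1559

0.1559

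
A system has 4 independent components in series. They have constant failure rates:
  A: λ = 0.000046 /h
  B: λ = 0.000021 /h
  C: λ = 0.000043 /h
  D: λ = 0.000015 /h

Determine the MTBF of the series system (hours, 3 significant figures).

8000

Series of exponential components: λ_sys = Σ λ_i
λ_sys = 0.000046 + 0.000021 + 0.000043 + 0.000015 = 1.2500e-04 /h
MTBF = 1 / λ_sys = 8000 h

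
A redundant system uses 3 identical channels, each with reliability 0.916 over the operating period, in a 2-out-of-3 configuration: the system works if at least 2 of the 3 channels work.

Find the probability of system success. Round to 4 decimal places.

R = Σ_{i=2}^{3} C(3,i) p^i (1−p)^{3−i} with p = 0.916
C(3,2)·0.916^2·0.084^1 = 0.211442
C(3,3)·0.916^3·0.084^0 = 0.768575
Sum = 0.9800

0.9800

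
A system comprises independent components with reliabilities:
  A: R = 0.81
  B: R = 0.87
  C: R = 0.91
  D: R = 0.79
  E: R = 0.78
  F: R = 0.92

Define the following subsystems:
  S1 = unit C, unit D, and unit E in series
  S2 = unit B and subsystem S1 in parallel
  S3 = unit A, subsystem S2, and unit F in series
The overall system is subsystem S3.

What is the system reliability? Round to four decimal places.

0.7026

Series (C, D, and E): 0.910000 × 0.790000 × 0.780000 = 0.560742
Parallel (B and [0.560742]): 1 − (1 − 0.870000)(1 − 0.560742) = 0.942896
Series (A, [0.942896], and F): 0.810000 × 0.942896 × 0.920000 = 0.7026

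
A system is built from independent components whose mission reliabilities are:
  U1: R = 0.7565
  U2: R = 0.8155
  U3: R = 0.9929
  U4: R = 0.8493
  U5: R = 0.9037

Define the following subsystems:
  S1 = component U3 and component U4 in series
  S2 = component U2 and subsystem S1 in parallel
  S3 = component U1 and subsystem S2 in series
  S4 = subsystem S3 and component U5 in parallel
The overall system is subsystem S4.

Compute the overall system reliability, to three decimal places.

0.974

Series (U3 and U4): 0.99290 × 0.84930 = 0.84327
Parallel (U2 and [0.84327]): 1 − (1 − 0.81550)(1 − 0.84327) = 0.97108
Series (U1 and [0.97108]): 0.75650 × 0.97108 = 0.73462
Parallel ([0.73462] and U5): 1 − (1 − 0.73462)(1 − 0.90370) = 0.974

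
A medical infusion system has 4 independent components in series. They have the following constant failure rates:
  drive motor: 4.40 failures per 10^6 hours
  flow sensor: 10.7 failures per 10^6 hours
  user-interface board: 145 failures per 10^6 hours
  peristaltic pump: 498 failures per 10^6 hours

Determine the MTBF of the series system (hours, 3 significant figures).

Series of exponential components: λ_sys = Σ λ_i
λ_sys = 0.00000440 + 0.0000107 + 0.000145 + 0.000498 = 6.5810e-04 /h
MTBF = 1 / λ_sys = 1520 h

1520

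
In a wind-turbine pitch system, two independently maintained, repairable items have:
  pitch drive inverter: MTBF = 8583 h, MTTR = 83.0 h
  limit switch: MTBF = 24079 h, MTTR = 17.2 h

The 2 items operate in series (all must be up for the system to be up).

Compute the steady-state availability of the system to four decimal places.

A(pitch drive inverter) = MTBF/(MTBF+MTTR) = 8583/(8583+83.0) = 0.990422
A(limit switch) = MTBF/(MTBF+MTTR) = 24079/(24079+17.2) = 0.999286
Series availability: 0.990422 × 0.999286 = 0.9897

0.9897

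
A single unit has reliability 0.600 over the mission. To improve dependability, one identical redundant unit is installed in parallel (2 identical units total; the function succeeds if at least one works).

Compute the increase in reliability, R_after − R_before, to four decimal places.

R_before = 0.600
R_after = 1 − (1 − 0.600)^2 = 0.8400
ΔR = 0.8400 − 0.600 = 0.2400

0.2400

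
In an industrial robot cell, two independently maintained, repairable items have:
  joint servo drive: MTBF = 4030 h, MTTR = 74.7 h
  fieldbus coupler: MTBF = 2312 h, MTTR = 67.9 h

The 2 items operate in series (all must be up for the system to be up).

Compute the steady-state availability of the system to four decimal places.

A(joint servo drive) = MTBF/(MTBF+MTTR) = 4030/(4030+74.7) = 0.981801
A(fieldbus coupler) = MTBF/(MTBF+MTTR) = 2312/(2312+67.9) = 0.971469
Series availability: 0.981801 × 0.971469 = 0.9538

0.9538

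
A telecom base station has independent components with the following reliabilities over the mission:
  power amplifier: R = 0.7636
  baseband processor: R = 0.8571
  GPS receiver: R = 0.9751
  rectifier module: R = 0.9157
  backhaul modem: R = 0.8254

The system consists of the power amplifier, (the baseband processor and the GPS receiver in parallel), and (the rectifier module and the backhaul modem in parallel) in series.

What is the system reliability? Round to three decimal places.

Parallel (baseband processor and GPS receiver): 1 − (1 − 0.85710)(1 − 0.97510) = 0.99644
Parallel (rectifier module and backhaul modem): 1 − (1 − 0.91570)(1 − 0.82540) = 0.98528
Series (power amplifier, [0.99644], and [0.98528]): 0.76360 × 0.99644 × 0.98528 = 0.750

0.750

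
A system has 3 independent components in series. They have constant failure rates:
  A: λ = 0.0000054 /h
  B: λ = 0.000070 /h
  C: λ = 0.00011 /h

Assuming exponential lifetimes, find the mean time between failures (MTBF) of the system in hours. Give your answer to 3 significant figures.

5390

Series of exponential components: λ_sys = Σ λ_i
λ_sys = 0.0000054 + 0.000070 + 0.00011 = 1.8540e-04 /h
MTBF = 1 / λ_sys = 5390 h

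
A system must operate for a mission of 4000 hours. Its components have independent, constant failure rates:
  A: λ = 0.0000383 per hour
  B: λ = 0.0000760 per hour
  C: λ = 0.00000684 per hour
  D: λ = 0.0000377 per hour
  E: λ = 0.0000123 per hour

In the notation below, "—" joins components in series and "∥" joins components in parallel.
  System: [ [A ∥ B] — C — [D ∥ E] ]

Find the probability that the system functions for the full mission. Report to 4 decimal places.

R(A) = exp(−0.0000383 × 4000) = 0.857958
R(B) = exp(−0.0000760 × 4000) = 0.737861
R(C) = exp(−0.00000684 × 4000) = 0.973011
R(D) = exp(−0.0000377 × 4000) = 0.860020
R(E) = exp(−0.0000123 × 4000) = 0.951991
Parallel (A and B): 1 − (1 − 0.857958)(1 − 0.737861) = 0.962765
Parallel (D and E): 1 − (1 − 0.860020)(1 − 0.951991) = 0.993280
Series ([0.962765], C, and [0.993280]): 0.962765 × 0.973011 × 0.993280 = 0.9305

0.9305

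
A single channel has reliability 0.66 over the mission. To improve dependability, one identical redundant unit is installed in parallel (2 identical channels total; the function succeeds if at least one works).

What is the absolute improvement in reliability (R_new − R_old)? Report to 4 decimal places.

0.2244

R_before = 0.66
R_after = 1 − (1 − 0.66)^2 = 0.8844
ΔR = 0.8844 − 0.66 = 0.2244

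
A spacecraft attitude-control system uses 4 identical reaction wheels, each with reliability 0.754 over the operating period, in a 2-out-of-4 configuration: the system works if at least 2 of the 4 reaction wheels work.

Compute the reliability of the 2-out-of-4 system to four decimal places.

0.9514

R = Σ_{i=2}^{4} C(4,i) p^i (1−p)^{4−i} with p = 0.754
C(4,2)·0.754^2·0.246^2 = 0.206426
C(4,3)·0.754^3·0.246^1 = 0.421802
C(4,4)·0.754^4·0.246^0 = 0.323210
Sum = 0.9514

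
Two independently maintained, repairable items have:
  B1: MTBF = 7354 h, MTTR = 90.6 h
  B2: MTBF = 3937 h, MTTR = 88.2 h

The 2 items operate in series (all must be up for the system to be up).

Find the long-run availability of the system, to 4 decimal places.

0.9662

A(B1) = MTBF/(MTBF+MTTR) = 7354/(7354+90.6) = 0.987830
A(B2) = MTBF/(MTBF+MTTR) = 3937/(3937+88.2) = 0.978088
Series availability: 0.987830 × 0.978088 = 0.9662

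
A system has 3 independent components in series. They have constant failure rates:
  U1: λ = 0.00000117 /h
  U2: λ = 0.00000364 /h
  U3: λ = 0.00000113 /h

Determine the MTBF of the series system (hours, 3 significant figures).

168000

Series of exponential components: λ_sys = Σ λ_i
λ_sys = 0.00000117 + 0.00000364 + 0.00000113 = 5.9400e-06 /h
MTBF = 1 / λ_sys = 168000 h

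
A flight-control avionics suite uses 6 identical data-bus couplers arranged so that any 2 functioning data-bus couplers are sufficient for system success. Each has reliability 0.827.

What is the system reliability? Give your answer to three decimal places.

0.999

R = Σ_{i=2}^{6} C(6,i) p^i (1−p)^{6−i} with p = 0.827
C(6,2)·0.827^2·0.173^4 = 0.00919
C(6,3)·0.827^3·0.173^3 = 0.05857
C(6,4)·0.827^4·0.173^2 = 0.20999
C(6,5)·0.827^5·0.173^1 = 0.40154
C(6,6)·0.827^6·0.173^0 = 0.31991
Sum = 0.999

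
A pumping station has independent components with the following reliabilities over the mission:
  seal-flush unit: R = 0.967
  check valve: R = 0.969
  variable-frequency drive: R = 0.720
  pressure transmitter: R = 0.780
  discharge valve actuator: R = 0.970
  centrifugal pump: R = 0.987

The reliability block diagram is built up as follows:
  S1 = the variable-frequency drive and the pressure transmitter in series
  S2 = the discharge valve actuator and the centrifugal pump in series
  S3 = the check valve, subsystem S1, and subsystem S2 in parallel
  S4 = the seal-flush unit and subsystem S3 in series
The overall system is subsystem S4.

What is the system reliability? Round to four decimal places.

0.9664

Series (variable-frequency drive and pressure transmitter): 0.720000 × 0.780000 = 0.561600
Series (discharge valve actuator and centrifugal pump): 0.970000 × 0.987000 = 0.957390
Parallel (check valve, [0.561600], and [0.957390]): 1 − (1 − 0.969000)(1 − 0.561600)(1 − 0.957390) = 0.999421
Series (seal-flush unit and [0.999421]): 0.967000 × 0.999421 = 0.9664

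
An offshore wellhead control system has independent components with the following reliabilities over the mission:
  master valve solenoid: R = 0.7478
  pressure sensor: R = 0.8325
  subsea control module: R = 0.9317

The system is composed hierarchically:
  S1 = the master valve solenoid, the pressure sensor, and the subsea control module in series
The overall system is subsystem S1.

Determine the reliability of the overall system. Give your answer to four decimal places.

0.5800

Series (master valve solenoid, pressure sensor, and subsea control module): 0.747800 × 0.832500 × 0.931700 = 0.5800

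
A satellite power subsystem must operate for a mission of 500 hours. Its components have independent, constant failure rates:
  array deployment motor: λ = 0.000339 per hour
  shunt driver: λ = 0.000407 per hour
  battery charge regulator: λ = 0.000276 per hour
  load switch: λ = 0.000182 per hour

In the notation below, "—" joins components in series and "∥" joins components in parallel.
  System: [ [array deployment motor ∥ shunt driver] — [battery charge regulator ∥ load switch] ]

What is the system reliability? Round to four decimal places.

0.9604

R(array deployment motor) = exp(−0.000339 × 500) = 0.844087
R(shunt driver) = exp(−0.000407 × 500) = 0.815870
R(battery charge regulator) = exp(−0.000276 × 500) = 0.871099
R(load switch) = exp(−0.000182 × 500) = 0.913018
Parallel (array deployment motor and shunt driver): 1 − (1 − 0.844087)(1 − 0.815870) = 0.971292
Parallel (battery charge regulator and load switch): 1 − (1 − 0.871099)(1 − 0.913018) = 0.988788
Series ([0.971292] and [0.988788]): 0.971292 × 0.988788 = 0.9604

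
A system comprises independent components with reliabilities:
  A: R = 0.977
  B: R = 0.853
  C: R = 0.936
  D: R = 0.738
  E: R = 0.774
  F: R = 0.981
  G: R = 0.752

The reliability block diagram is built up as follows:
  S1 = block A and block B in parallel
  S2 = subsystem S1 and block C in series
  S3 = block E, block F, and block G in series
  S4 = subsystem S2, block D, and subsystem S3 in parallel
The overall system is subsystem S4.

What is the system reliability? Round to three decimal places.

0.992

Parallel (A and B): 1 − (1 − 0.97700)(1 − 0.85300) = 0.99662
Series ([0.99662] and C): 0.99662 × 0.93600 = 0.93284
Series (E, F, and G): 0.77400 × 0.98100 × 0.75200 = 0.57099
Parallel ([0.93284], D, and [0.57099]): 1 − (1 − 0.93284)(1 − 0.73800)(1 − 0.57099) = 0.992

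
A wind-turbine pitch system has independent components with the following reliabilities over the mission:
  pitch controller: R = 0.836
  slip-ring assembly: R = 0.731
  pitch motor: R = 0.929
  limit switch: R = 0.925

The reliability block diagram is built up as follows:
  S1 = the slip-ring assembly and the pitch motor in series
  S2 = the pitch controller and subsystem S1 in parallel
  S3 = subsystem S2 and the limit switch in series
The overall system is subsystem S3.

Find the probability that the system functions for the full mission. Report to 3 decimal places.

0.876

Series (slip-ring assembly and pitch motor): 0.73100 × 0.92900 = 0.67910
Parallel (pitch controller and [0.67910]): 1 − (1 − 0.83600)(1 − 0.67910) = 0.94737
Series ([0.94737] and limit switch): 0.94737 × 0.92500 = 0.876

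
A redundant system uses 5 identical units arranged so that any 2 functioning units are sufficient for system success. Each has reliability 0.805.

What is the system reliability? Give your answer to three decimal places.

R = Σ_{i=2}^{5} C(5,i) p^i (1−p)^{5−i} with p = 0.805
C(5,2)·0.805^2·0.195^3 = 0.04805
C(5,3)·0.805^3·0.195^2 = 0.19836
C(5,4)·0.805^4·0.195^1 = 0.40944
C(5,5)·0.805^5·0.195^0 = 0.33805
Sum = 0.994

0.994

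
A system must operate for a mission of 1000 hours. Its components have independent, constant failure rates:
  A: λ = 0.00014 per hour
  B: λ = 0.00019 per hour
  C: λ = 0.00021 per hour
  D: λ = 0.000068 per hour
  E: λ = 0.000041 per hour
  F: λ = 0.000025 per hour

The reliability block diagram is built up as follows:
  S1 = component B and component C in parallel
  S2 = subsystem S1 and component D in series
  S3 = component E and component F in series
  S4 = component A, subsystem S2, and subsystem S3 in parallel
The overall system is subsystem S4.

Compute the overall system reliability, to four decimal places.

0.9992

R(A) = exp(−0.00014 × 1000) = 0.869358
R(B) = exp(−0.00019 × 1000) = 0.826959
R(C) = exp(−0.00021 × 1000) = 0.810584
R(D) = exp(−0.000068 × 1000) = 0.934260
R(E) = exp(−0.000041 × 1000) = 0.959829
R(F) = exp(−0.000025 × 1000) = 0.975310
Parallel (B and C): 1 − (1 − 0.826959)(1 − 0.810584) = 0.967223
Series ([0.967223] and D): 0.967223 × 0.934260 = 0.903638
Series (E and F): 0.959829 × 0.975310 = 0.936131
Parallel (A, [0.903638], and [0.936131]): 1 − (1 − 0.869358)(1 − 0.903638)(1 − 0.936131) = 0.9992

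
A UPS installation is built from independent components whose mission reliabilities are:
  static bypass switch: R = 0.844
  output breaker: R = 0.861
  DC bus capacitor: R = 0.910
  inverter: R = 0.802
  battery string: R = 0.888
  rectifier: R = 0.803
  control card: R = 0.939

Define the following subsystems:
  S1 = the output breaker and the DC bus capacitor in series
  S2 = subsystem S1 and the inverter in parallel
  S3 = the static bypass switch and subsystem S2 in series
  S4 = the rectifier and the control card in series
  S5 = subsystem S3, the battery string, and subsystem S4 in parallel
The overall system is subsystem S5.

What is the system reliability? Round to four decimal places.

Series (output breaker and DC bus capacitor): 0.861000 × 0.910000 = 0.783510
Parallel ([0.783510] and inverter): 1 − (1 − 0.783510)(1 − 0.802000) = 0.957135
Series (static bypass switch and [0.957135]): 0.844000 × 0.957135 = 0.807822
Series (rectifier and control card): 0.803000 × 0.939000 = 0.754017
Parallel ([0.807822], battery string, and [0.754017]): 1 − (1 − 0.807822)(1 − 0.888000)(1 − 0.754017) = 0.9947

0.9947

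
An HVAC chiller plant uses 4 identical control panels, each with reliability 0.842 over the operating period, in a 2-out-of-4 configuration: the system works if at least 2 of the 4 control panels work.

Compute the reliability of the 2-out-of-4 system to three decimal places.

R = Σ_{i=2}^{4} C(4,i) p^i (1−p)^{4−i} with p = 0.842
C(4,2)·0.842^2·0.158^2 = 0.10619
C(4,3)·0.842^3·0.158^1 = 0.37727
C(4,4)·0.842^4·0.158^0 = 0.50263
Sum = 0.986

0.986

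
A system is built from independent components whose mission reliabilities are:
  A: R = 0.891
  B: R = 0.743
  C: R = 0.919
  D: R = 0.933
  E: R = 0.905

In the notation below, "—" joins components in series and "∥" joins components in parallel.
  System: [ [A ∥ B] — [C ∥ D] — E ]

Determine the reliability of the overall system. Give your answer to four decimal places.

0.8749

Parallel (A and B): 1 − (1 − 0.891000)(1 − 0.743000) = 0.971987
Parallel (C and D): 1 − (1 − 0.919000)(1 − 0.933000) = 0.994573
Series ([0.971987], [0.994573], and E): 0.971987 × 0.994573 × 0.905000 = 0.8749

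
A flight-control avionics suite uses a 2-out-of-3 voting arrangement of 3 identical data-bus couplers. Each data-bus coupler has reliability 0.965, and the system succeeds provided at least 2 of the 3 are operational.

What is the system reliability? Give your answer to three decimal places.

R = Σ_{i=2}^{3} C(3,i) p^i (1−p)^{3−i} with p = 0.965
C(3,2)·0.965^2·0.035^1 = 0.09778
C(3,3)·0.965^3·0.035^0 = 0.89863
Sum = 0.996

0.996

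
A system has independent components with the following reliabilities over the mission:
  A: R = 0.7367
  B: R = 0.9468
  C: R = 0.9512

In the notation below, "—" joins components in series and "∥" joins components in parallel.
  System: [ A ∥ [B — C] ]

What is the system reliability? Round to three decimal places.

Series (B and C): 0.94680 × 0.95120 = 0.90060
Parallel (A and [0.90060]): 1 − (1 − 0.73670)(1 − 0.90060) = 0.974

0.974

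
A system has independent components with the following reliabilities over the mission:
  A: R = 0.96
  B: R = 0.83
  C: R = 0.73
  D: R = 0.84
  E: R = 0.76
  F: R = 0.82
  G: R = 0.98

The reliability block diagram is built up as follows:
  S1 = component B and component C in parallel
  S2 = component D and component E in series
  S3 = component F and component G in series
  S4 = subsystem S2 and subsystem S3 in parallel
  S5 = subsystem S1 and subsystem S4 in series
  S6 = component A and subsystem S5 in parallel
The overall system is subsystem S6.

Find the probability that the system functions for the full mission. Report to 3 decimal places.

Parallel (B and C): 1 − (1 − 0.83000)(1 − 0.73000) = 0.95410
Series (D and E): 0.84000 × 0.76000 = 0.63840
Series (F and G): 0.82000 × 0.98000 = 0.80360
Parallel ([0.63840] and [0.80360]): 1 − (1 − 0.63840)(1 − 0.80360) = 0.92898
Series ([0.95410] and [0.92898]): 0.95410 × 0.92898 = 0.88634
Parallel (A and [0.88634]): 1 − (1 − 0.96000)(1 − 0.88634) = 0.995

0.995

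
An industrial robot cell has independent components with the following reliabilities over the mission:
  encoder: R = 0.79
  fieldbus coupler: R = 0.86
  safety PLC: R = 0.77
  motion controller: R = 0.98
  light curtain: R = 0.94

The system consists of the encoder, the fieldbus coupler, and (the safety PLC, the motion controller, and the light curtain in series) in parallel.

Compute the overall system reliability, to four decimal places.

Series (safety PLC, motion controller, and light curtain): 0.770000 × 0.980000 × 0.940000 = 0.709324
Parallel (encoder, fieldbus coupler, and [0.709324]): 1 − (1 − 0.790000)(1 − 0.860000)(1 − 0.709324) = 0.9915

0.9915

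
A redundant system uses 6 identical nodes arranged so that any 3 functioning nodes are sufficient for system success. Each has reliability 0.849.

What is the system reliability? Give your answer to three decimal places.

R = Σ_{i=3}^{6} C(6,i) p^i (1−p)^{6−i} with p = 0.849
C(6,3)·0.849^3·0.151^3 = 0.04214
C(6,4)·0.849^4·0.151^2 = 0.17770
C(6,5)·0.849^5·0.151^1 = 0.39964
C(6,6)·0.849^6·0.151^0 = 0.37450
Sum = 0.994

0.994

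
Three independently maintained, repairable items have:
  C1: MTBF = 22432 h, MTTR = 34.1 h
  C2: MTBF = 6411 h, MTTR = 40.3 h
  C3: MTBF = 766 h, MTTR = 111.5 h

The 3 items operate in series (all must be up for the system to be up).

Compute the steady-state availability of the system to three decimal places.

A(C1) = MTBF/(MTBF+MTTR) = 22432/(22432+34.1) = 0.998482
A(C2) = MTBF/(MTBF+MTTR) = 6411/(6411+40.3) = 0.993753
A(C3) = MTBF/(MTBF+MTTR) = 766/(766+111.5) = 0.872934
Series availability: 0.998482 × 0.993753 × 0.872934 = 0.866

0.866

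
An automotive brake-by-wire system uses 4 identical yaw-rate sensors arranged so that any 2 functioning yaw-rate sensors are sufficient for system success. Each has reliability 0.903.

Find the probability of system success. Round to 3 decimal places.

0.997

R = Σ_{i=2}^{4} C(4,i) p^i (1−p)^{4−i} with p = 0.903
C(4,2)·0.903^2·0.097^2 = 0.04603
C(4,3)·0.903^3·0.097^1 = 0.28569
C(4,4)·0.903^4·0.097^0 = 0.66489
Sum = 0.997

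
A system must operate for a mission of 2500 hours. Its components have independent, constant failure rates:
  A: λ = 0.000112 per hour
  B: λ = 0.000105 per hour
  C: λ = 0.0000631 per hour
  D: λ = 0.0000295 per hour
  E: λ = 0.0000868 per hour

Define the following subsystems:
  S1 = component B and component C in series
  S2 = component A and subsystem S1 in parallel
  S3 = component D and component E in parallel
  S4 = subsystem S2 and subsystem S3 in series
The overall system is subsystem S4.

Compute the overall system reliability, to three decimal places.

0.903

R(A) = exp(−0.000112 × 2500) = 0.75578
R(B) = exp(−0.000105 × 2500) = 0.76913
R(C) = exp(−0.0000631 × 2500) = 0.85406
R(D) = exp(−0.0000295 × 2500) = 0.92890
R(E) = exp(−0.0000868 × 2500) = 0.80493
Series (B and C): 0.76913 × 0.85406 = 0.65688
Parallel (A and [0.65688]): 1 − (1 − 0.75578)(1 − 0.65688) = 0.91620
Parallel (D and E): 1 − (1 − 0.92890)(1 − 0.80493) = 0.98613
Series ([0.91620] and [0.98613]): 0.91620 × 0.98613 = 0.903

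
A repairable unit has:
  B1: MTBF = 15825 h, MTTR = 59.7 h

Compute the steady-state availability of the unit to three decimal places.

A(B1) = MTBF/(MTBF+MTTR) = 15825/(15825+59.7) = 0.996

0.996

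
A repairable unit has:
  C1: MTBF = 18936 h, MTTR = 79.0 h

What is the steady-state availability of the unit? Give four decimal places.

A(C1) = MTBF/(MTBF+MTTR) = 18936/(18936+79.0) = 0.9958

0.9958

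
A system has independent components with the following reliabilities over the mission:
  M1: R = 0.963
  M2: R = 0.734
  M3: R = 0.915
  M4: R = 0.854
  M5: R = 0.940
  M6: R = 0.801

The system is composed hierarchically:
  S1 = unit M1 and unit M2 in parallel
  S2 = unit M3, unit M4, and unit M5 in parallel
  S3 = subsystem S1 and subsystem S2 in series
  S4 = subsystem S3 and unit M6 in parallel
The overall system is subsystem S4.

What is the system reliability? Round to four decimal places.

Parallel (M1 and M2): 1 − (1 − 0.963000)(1 − 0.734000) = 0.990158
Parallel (M3, M4, and M5): 1 − (1 − 0.915000)(1 − 0.854000)(1 − 0.940000) = 0.999255
Series ([0.990158] and [0.999255]): 0.990158 × 0.999255 = 0.989420
Parallel ([0.989420] and M6): 1 − (1 − 0.989420)(1 − 0.801000) = 0.9979

0.9979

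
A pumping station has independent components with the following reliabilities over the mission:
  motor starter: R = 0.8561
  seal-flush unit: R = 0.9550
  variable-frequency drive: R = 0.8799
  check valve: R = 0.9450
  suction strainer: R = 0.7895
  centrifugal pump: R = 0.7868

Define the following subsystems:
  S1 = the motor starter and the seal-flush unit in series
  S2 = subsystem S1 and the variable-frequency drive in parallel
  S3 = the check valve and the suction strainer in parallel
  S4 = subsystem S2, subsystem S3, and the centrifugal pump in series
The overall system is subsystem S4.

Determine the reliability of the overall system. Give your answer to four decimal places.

Series (motor starter and seal-flush unit): 0.856100 × 0.955000 = 0.817576
Parallel ([0.817576] and variable-frequency drive): 1 − (1 − 0.817576)(1 − 0.879900) = 0.978091
Parallel (check valve and suction strainer): 1 − (1 − 0.945000)(1 − 0.789500) = 0.988423
Series ([0.978091], [0.988423], and centrifugal pump): 0.978091 × 0.988423 × 0.786800 = 0.7607

0.7607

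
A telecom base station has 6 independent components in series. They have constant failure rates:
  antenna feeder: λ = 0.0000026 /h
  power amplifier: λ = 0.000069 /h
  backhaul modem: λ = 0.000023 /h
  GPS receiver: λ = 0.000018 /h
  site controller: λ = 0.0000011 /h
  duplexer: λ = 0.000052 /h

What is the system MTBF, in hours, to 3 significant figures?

6040

Series of exponential components: λ_sys = Σ λ_i
λ_sys = 0.0000026 + 0.000069 + 0.000023 + 0.000018 + 0.0000011 + 0.000052 = 1.6570e-04 /h
MTBF = 1 / λ_sys = 6040 h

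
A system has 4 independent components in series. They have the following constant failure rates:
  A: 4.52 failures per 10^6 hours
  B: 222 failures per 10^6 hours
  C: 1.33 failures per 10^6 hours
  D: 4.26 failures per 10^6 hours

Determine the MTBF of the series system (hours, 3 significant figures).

4310

Series of exponential components: λ_sys = Σ λ_i
λ_sys = 0.00000452 + 0.000222 + 0.00000133 + 0.00000426 = 2.3211e-04 /h
MTBF = 1 / λ_sys = 4310 h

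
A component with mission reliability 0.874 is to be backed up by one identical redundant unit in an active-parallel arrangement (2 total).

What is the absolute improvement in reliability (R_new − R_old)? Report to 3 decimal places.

0.110

R_before = 0.874
R_after = 1 − (1 − 0.874)^2 = 0.984
ΔR = 0.984 − 0.874 = 0.110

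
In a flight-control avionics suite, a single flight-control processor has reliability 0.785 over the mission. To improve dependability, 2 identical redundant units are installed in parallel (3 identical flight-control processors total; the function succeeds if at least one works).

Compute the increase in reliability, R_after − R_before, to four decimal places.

0.2051

R_before = 0.785
R_after = 1 − (1 − 0.785)^3 = 0.9901
ΔR = 0.9901 − 0.785 = 0.2051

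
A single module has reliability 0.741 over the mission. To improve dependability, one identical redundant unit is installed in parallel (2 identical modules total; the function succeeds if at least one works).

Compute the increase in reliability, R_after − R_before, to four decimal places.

R_before = 0.741
R_after = 1 − (1 − 0.741)^2 = 0.9329
ΔR = 0.9329 − 0.741 = 0.1919

0.1919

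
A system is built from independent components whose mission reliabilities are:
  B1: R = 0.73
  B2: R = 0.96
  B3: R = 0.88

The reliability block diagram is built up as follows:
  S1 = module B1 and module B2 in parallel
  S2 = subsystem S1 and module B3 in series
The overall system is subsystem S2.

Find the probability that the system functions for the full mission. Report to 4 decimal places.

Parallel (B1 and B2): 1 − (1 − 0.730000)(1 − 0.960000) = 0.989200
Series ([0.989200] and B3): 0.989200 × 0.880000 = 0.8705

0.8705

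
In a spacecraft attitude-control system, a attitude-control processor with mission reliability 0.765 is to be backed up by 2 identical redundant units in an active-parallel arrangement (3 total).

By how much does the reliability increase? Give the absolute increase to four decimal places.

R_before = 0.765
R_after = 1 − (1 − 0.765)^3 = 0.9870
ΔR = 0.9870 − 0.765 = 0.2220

0.2220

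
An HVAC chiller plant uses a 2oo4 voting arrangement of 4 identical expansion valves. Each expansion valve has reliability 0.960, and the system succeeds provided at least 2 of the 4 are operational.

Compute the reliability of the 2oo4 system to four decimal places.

R = Σ_{i=2}^{4} C(4,i) p^i (1−p)^{4−i} with p = 0.960
C(4,2)·0.960^2·0.040^2 = 0.008847
C(4,3)·0.960^3·0.040^1 = 0.141558
C(4,4)·0.960^4·0.040^0 = 0.849347
Sum = 0.9998

0.9998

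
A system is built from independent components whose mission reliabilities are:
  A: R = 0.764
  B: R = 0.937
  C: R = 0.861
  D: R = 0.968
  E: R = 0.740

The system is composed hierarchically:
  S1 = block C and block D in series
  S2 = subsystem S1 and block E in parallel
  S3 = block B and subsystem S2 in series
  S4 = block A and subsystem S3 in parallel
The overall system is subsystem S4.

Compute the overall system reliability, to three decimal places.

Series (C and D): 0.86100 × 0.96800 = 0.83345
Parallel ([0.83345] and E): 1 − (1 − 0.83345)(1 − 0.74000) = 0.95670
Series (B and [0.95670]): 0.93700 × 0.95670 = 0.89643
Parallel (A and [0.89643]): 1 − (1 − 0.76400)(1 − 0.89643) = 0.976

0.976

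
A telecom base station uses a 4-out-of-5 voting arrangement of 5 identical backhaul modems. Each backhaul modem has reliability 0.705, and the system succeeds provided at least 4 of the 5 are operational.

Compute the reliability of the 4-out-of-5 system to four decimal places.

0.5385

R = Σ_{i=4}^{5} C(5,i) p^i (1−p)^{5−i} with p = 0.705
C(5,4)·0.705^4·0.295^1 = 0.364375
C(5,5)·0.705^5·0.295^0 = 0.174159
Sum = 0.5385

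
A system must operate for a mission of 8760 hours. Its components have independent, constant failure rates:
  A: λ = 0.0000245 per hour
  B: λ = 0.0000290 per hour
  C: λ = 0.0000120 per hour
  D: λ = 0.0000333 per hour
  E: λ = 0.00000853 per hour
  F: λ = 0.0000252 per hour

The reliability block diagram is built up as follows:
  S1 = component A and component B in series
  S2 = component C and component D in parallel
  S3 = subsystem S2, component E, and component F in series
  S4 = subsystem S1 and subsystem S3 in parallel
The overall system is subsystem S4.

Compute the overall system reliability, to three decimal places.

R(A) = exp(−0.0000245 × 8760) = 0.80685
R(B) = exp(−0.0000290 × 8760) = 0.77566
R(C) = exp(−0.0000120 × 8760) = 0.90022
R(D) = exp(−0.0000333 × 8760) = 0.74699
R(E) = exp(−0.00000853 × 8760) = 0.92800
R(F) = exp(−0.0000252 × 8760) = 0.80192
Series (A and B): 0.80685 × 0.77566 = 0.62584
Parallel (C and D): 1 − (1 − 0.90022)(1 − 0.74699) = 0.97475
Series ([0.97475], E, and F): 0.97475 × 0.92800 × 0.80192 = 0.72539
Parallel ([0.62584] and [0.72539]): 1 − (1 − 0.62584)(1 − 0.72539) = 0.897

0.897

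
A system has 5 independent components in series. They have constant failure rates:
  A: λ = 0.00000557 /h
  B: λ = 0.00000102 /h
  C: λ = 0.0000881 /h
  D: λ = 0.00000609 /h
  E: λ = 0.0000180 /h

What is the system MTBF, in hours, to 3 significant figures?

8420

Series of exponential components: λ_sys = Σ λ_i
λ_sys = 0.00000557 + 0.00000102 + 0.0000881 + 0.00000609 + 0.0000180 = 1.1878e-04 /h
MTBF = 1 / λ_sys = 8420 h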